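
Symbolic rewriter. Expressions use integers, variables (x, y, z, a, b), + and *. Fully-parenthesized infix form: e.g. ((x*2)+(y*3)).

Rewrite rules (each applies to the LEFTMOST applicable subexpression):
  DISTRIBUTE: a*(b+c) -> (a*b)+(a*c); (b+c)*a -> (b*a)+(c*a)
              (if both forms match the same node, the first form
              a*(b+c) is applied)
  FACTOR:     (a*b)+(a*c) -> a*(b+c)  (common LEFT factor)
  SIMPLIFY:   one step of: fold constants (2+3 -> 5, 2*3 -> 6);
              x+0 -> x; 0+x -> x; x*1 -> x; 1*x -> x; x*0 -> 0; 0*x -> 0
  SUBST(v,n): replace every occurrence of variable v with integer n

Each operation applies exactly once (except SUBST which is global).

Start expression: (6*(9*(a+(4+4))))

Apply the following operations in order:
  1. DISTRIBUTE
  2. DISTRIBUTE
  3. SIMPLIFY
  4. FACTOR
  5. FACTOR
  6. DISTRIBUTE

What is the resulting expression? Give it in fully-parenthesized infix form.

Answer: (6*((9*a)+(9*8)))

Derivation:
Start: (6*(9*(a+(4+4))))
Apply DISTRIBUTE at R (target: (9*(a+(4+4)))): (6*(9*(a+(4+4)))) -> (6*((9*a)+(9*(4+4))))
Apply DISTRIBUTE at root (target: (6*((9*a)+(9*(4+4))))): (6*((9*a)+(9*(4+4)))) -> ((6*(9*a))+(6*(9*(4+4))))
Apply SIMPLIFY at RRR (target: (4+4)): ((6*(9*a))+(6*(9*(4+4)))) -> ((6*(9*a))+(6*(9*8)))
Apply FACTOR at root (target: ((6*(9*a))+(6*(9*8)))): ((6*(9*a))+(6*(9*8))) -> (6*((9*a)+(9*8)))
Apply FACTOR at R (target: ((9*a)+(9*8))): (6*((9*a)+(9*8))) -> (6*(9*(a+8)))
Apply DISTRIBUTE at R (target: (9*(a+8))): (6*(9*(a+8))) -> (6*((9*a)+(9*8)))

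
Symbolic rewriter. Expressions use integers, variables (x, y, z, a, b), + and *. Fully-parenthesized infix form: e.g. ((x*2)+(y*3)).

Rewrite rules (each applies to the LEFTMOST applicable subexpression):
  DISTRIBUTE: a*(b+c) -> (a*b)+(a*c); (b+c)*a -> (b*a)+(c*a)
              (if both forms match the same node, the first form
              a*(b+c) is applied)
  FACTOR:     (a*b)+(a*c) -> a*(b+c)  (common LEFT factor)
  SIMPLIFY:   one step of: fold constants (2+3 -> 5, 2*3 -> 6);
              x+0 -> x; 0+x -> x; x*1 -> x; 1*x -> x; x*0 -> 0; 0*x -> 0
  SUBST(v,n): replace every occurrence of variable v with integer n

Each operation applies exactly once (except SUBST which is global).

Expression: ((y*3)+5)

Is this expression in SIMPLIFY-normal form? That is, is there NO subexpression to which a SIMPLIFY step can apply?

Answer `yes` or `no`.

Expression: ((y*3)+5)
Scanning for simplifiable subexpressions (pre-order)...
  at root: ((y*3)+5) (not simplifiable)
  at L: (y*3) (not simplifiable)
Result: no simplifiable subexpression found -> normal form.

Answer: yes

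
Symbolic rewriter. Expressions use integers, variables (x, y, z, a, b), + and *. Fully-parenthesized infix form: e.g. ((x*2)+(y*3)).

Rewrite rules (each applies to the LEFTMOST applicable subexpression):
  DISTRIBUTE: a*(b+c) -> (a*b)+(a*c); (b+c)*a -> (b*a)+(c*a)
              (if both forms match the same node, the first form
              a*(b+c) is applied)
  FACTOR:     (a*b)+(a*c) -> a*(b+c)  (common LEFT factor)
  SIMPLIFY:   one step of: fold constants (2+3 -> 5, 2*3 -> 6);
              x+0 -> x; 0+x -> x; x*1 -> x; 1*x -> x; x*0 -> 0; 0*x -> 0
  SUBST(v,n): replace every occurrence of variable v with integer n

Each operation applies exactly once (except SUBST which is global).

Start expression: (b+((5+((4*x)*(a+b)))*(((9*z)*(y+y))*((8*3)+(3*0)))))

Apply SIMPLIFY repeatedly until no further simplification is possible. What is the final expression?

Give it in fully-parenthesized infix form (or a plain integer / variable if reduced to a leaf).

Answer: (b+((5+((4*x)*(a+b)))*(((9*z)*(y+y))*24)))

Derivation:
Start: (b+((5+((4*x)*(a+b)))*(((9*z)*(y+y))*((8*3)+(3*0)))))
Step 1: at RRRL: (8*3) -> 24; overall: (b+((5+((4*x)*(a+b)))*(((9*z)*(y+y))*((8*3)+(3*0))))) -> (b+((5+((4*x)*(a+b)))*(((9*z)*(y+y))*(24+(3*0)))))
Step 2: at RRRR: (3*0) -> 0; overall: (b+((5+((4*x)*(a+b)))*(((9*z)*(y+y))*(24+(3*0))))) -> (b+((5+((4*x)*(a+b)))*(((9*z)*(y+y))*(24+0))))
Step 3: at RRR: (24+0) -> 24; overall: (b+((5+((4*x)*(a+b)))*(((9*z)*(y+y))*(24+0)))) -> (b+((5+((4*x)*(a+b)))*(((9*z)*(y+y))*24)))
Fixed point: (b+((5+((4*x)*(a+b)))*(((9*z)*(y+y))*24)))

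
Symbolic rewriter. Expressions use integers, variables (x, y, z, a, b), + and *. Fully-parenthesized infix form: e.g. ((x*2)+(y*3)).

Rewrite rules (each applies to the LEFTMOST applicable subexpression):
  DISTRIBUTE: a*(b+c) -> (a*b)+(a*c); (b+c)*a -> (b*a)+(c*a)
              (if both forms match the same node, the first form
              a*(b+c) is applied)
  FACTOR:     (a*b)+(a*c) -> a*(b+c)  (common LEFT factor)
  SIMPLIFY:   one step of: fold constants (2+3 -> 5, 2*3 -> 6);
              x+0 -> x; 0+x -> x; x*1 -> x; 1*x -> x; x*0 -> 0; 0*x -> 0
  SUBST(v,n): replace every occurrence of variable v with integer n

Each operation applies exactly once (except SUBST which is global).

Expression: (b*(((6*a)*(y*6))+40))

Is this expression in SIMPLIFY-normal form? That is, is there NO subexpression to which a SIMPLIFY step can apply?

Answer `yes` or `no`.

Answer: yes

Derivation:
Expression: (b*(((6*a)*(y*6))+40))
Scanning for simplifiable subexpressions (pre-order)...
  at root: (b*(((6*a)*(y*6))+40)) (not simplifiable)
  at R: (((6*a)*(y*6))+40) (not simplifiable)
  at RL: ((6*a)*(y*6)) (not simplifiable)
  at RLL: (6*a) (not simplifiable)
  at RLR: (y*6) (not simplifiable)
Result: no simplifiable subexpression found -> normal form.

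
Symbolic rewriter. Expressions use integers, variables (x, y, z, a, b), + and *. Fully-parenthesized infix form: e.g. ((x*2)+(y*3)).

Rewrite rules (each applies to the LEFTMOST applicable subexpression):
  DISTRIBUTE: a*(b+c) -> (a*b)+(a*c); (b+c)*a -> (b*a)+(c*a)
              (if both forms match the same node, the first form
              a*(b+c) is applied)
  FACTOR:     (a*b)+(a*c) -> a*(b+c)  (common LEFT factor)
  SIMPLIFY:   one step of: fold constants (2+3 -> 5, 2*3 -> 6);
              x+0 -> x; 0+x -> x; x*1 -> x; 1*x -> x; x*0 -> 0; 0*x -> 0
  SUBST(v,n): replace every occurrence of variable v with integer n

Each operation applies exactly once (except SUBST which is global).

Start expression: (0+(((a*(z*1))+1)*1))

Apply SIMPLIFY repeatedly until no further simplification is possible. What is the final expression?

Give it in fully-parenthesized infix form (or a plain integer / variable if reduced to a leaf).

Start: (0+(((a*(z*1))+1)*1))
Step 1: at root: (0+(((a*(z*1))+1)*1)) -> (((a*(z*1))+1)*1); overall: (0+(((a*(z*1))+1)*1)) -> (((a*(z*1))+1)*1)
Step 2: at root: (((a*(z*1))+1)*1) -> ((a*(z*1))+1); overall: (((a*(z*1))+1)*1) -> ((a*(z*1))+1)
Step 3: at LR: (z*1) -> z; overall: ((a*(z*1))+1) -> ((a*z)+1)
Fixed point: ((a*z)+1)

Answer: ((a*z)+1)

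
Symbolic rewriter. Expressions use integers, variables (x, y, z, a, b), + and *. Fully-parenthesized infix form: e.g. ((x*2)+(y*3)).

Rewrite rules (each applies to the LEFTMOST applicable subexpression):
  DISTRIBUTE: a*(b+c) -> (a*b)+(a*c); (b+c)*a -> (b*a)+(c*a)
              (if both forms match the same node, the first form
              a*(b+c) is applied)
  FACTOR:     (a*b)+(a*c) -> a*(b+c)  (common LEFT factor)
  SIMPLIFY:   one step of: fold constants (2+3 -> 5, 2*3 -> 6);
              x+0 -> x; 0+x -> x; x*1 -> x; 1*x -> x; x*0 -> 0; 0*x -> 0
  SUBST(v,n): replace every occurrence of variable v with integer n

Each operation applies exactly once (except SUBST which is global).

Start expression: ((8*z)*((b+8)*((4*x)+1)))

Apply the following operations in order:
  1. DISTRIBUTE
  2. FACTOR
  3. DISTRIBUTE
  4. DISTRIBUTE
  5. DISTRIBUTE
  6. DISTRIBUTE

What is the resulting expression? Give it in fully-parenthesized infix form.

Start: ((8*z)*((b+8)*((4*x)+1)))
Apply DISTRIBUTE at R (target: ((b+8)*((4*x)+1))): ((8*z)*((b+8)*((4*x)+1))) -> ((8*z)*(((b+8)*(4*x))+((b+8)*1)))
Apply FACTOR at R (target: (((b+8)*(4*x))+((b+8)*1))): ((8*z)*(((b+8)*(4*x))+((b+8)*1))) -> ((8*z)*((b+8)*((4*x)+1)))
Apply DISTRIBUTE at R (target: ((b+8)*((4*x)+1))): ((8*z)*((b+8)*((4*x)+1))) -> ((8*z)*(((b+8)*(4*x))+((b+8)*1)))
Apply DISTRIBUTE at root (target: ((8*z)*(((b+8)*(4*x))+((b+8)*1)))): ((8*z)*(((b+8)*(4*x))+((b+8)*1))) -> (((8*z)*((b+8)*(4*x)))+((8*z)*((b+8)*1)))
Apply DISTRIBUTE at LR (target: ((b+8)*(4*x))): (((8*z)*((b+8)*(4*x)))+((8*z)*((b+8)*1))) -> (((8*z)*((b*(4*x))+(8*(4*x))))+((8*z)*((b+8)*1)))
Apply DISTRIBUTE at L (target: ((8*z)*((b*(4*x))+(8*(4*x))))): (((8*z)*((b*(4*x))+(8*(4*x))))+((8*z)*((b+8)*1))) -> ((((8*z)*(b*(4*x)))+((8*z)*(8*(4*x))))+((8*z)*((b+8)*1)))

Answer: ((((8*z)*(b*(4*x)))+((8*z)*(8*(4*x))))+((8*z)*((b+8)*1)))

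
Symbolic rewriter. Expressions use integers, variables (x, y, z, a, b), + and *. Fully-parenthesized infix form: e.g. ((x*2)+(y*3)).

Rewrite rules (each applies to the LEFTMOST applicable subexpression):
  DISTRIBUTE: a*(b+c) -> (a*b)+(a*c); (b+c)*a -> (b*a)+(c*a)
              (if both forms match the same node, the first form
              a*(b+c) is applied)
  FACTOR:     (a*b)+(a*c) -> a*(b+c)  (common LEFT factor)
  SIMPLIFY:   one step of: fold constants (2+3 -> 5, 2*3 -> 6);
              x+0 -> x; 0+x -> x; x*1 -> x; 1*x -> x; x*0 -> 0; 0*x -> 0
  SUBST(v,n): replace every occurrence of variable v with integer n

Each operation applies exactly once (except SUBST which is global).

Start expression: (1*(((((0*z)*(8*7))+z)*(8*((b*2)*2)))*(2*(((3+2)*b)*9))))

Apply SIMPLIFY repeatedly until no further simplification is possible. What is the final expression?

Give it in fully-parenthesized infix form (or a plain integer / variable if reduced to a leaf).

Start: (1*(((((0*z)*(8*7))+z)*(8*((b*2)*2)))*(2*(((3+2)*b)*9))))
Step 1: at root: (1*(((((0*z)*(8*7))+z)*(8*((b*2)*2)))*(2*(((3+2)*b)*9)))) -> (((((0*z)*(8*7))+z)*(8*((b*2)*2)))*(2*(((3+2)*b)*9))); overall: (1*(((((0*z)*(8*7))+z)*(8*((b*2)*2)))*(2*(((3+2)*b)*9)))) -> (((((0*z)*(8*7))+z)*(8*((b*2)*2)))*(2*(((3+2)*b)*9)))
Step 2: at LLLL: (0*z) -> 0; overall: (((((0*z)*(8*7))+z)*(8*((b*2)*2)))*(2*(((3+2)*b)*9))) -> ((((0*(8*7))+z)*(8*((b*2)*2)))*(2*(((3+2)*b)*9)))
Step 3: at LLL: (0*(8*7)) -> 0; overall: ((((0*(8*7))+z)*(8*((b*2)*2)))*(2*(((3+2)*b)*9))) -> (((0+z)*(8*((b*2)*2)))*(2*(((3+2)*b)*9)))
Step 4: at LL: (0+z) -> z; overall: (((0+z)*(8*((b*2)*2)))*(2*(((3+2)*b)*9))) -> ((z*(8*((b*2)*2)))*(2*(((3+2)*b)*9)))
Step 5: at RRLL: (3+2) -> 5; overall: ((z*(8*((b*2)*2)))*(2*(((3+2)*b)*9))) -> ((z*(8*((b*2)*2)))*(2*((5*b)*9)))
Fixed point: ((z*(8*((b*2)*2)))*(2*((5*b)*9)))

Answer: ((z*(8*((b*2)*2)))*(2*((5*b)*9)))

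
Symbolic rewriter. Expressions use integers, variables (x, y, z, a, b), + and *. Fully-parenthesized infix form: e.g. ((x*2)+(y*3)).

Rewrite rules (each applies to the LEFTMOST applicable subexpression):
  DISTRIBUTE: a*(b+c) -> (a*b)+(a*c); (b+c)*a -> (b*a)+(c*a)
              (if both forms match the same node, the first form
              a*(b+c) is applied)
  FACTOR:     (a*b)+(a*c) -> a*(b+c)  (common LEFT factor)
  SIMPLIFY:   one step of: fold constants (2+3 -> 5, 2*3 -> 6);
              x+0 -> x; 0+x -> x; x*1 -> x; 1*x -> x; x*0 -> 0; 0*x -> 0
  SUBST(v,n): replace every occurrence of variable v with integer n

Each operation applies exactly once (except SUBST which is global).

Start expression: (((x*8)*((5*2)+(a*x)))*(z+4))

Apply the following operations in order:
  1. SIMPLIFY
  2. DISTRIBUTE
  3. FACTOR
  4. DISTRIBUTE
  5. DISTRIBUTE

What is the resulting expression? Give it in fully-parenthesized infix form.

Start: (((x*8)*((5*2)+(a*x)))*(z+4))
Apply SIMPLIFY at LRL (target: (5*2)): (((x*8)*((5*2)+(a*x)))*(z+4)) -> (((x*8)*(10+(a*x)))*(z+4))
Apply DISTRIBUTE at root (target: (((x*8)*(10+(a*x)))*(z+4))): (((x*8)*(10+(a*x)))*(z+4)) -> ((((x*8)*(10+(a*x)))*z)+(((x*8)*(10+(a*x)))*4))
Apply FACTOR at root (target: ((((x*8)*(10+(a*x)))*z)+(((x*8)*(10+(a*x)))*4))): ((((x*8)*(10+(a*x)))*z)+(((x*8)*(10+(a*x)))*4)) -> (((x*8)*(10+(a*x)))*(z+4))
Apply DISTRIBUTE at root (target: (((x*8)*(10+(a*x)))*(z+4))): (((x*8)*(10+(a*x)))*(z+4)) -> ((((x*8)*(10+(a*x)))*z)+(((x*8)*(10+(a*x)))*4))
Apply DISTRIBUTE at LL (target: ((x*8)*(10+(a*x)))): ((((x*8)*(10+(a*x)))*z)+(((x*8)*(10+(a*x)))*4)) -> (((((x*8)*10)+((x*8)*(a*x)))*z)+(((x*8)*(10+(a*x)))*4))

Answer: (((((x*8)*10)+((x*8)*(a*x)))*z)+(((x*8)*(10+(a*x)))*4))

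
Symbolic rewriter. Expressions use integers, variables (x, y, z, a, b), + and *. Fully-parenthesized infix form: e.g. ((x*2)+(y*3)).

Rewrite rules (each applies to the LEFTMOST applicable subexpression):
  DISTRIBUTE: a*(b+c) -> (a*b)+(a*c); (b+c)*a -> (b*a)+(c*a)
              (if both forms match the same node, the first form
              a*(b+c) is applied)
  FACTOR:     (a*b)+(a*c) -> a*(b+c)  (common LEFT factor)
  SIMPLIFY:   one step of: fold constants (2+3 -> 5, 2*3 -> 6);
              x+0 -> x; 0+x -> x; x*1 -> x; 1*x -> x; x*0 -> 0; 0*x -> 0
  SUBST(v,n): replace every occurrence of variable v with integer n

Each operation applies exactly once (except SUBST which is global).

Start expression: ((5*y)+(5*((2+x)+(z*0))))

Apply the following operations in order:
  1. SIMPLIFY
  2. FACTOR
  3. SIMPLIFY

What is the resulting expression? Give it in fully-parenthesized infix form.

Answer: (5*(y+(2+x)))

Derivation:
Start: ((5*y)+(5*((2+x)+(z*0))))
Apply SIMPLIFY at RRR (target: (z*0)): ((5*y)+(5*((2+x)+(z*0)))) -> ((5*y)+(5*((2+x)+0)))
Apply FACTOR at root (target: ((5*y)+(5*((2+x)+0)))): ((5*y)+(5*((2+x)+0))) -> (5*(y+((2+x)+0)))
Apply SIMPLIFY at RR (target: ((2+x)+0)): (5*(y+((2+x)+0))) -> (5*(y+(2+x)))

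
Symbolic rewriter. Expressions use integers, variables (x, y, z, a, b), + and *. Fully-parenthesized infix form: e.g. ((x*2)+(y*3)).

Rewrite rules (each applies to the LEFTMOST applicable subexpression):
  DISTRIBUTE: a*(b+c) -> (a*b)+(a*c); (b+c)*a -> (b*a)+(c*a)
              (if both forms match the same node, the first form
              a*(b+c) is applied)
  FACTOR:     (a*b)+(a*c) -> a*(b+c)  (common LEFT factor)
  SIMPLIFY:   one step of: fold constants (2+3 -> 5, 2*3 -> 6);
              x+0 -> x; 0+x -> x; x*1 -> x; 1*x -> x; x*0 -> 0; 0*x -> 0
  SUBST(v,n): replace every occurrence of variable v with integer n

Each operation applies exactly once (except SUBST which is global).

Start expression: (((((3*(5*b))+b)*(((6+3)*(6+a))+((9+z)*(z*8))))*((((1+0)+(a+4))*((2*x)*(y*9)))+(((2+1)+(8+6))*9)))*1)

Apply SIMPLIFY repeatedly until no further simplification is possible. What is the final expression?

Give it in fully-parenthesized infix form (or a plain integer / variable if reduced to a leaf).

Answer: ((((3*(5*b))+b)*((9*(6+a))+((9+z)*(z*8))))*(((1+(a+4))*((2*x)*(y*9)))+153))

Derivation:
Start: (((((3*(5*b))+b)*(((6+3)*(6+a))+((9+z)*(z*8))))*((((1+0)+(a+4))*((2*x)*(y*9)))+(((2+1)+(8+6))*9)))*1)
Step 1: at root: (((((3*(5*b))+b)*(((6+3)*(6+a))+((9+z)*(z*8))))*((((1+0)+(a+4))*((2*x)*(y*9)))+(((2+1)+(8+6))*9)))*1) -> ((((3*(5*b))+b)*(((6+3)*(6+a))+((9+z)*(z*8))))*((((1+0)+(a+4))*((2*x)*(y*9)))+(((2+1)+(8+6))*9))); overall: (((((3*(5*b))+b)*(((6+3)*(6+a))+((9+z)*(z*8))))*((((1+0)+(a+4))*((2*x)*(y*9)))+(((2+1)+(8+6))*9)))*1) -> ((((3*(5*b))+b)*(((6+3)*(6+a))+((9+z)*(z*8))))*((((1+0)+(a+4))*((2*x)*(y*9)))+(((2+1)+(8+6))*9)))
Step 2: at LRLL: (6+3) -> 9; overall: ((((3*(5*b))+b)*(((6+3)*(6+a))+((9+z)*(z*8))))*((((1+0)+(a+4))*((2*x)*(y*9)))+(((2+1)+(8+6))*9))) -> ((((3*(5*b))+b)*((9*(6+a))+((9+z)*(z*8))))*((((1+0)+(a+4))*((2*x)*(y*9)))+(((2+1)+(8+6))*9)))
Step 3: at RLLL: (1+0) -> 1; overall: ((((3*(5*b))+b)*((9*(6+a))+((9+z)*(z*8))))*((((1+0)+(a+4))*((2*x)*(y*9)))+(((2+1)+(8+6))*9))) -> ((((3*(5*b))+b)*((9*(6+a))+((9+z)*(z*8))))*(((1+(a+4))*((2*x)*(y*9)))+(((2+1)+(8+6))*9)))
Step 4: at RRLL: (2+1) -> 3; overall: ((((3*(5*b))+b)*((9*(6+a))+((9+z)*(z*8))))*(((1+(a+4))*((2*x)*(y*9)))+(((2+1)+(8+6))*9))) -> ((((3*(5*b))+b)*((9*(6+a))+((9+z)*(z*8))))*(((1+(a+4))*((2*x)*(y*9)))+((3+(8+6))*9)))
Step 5: at RRLR: (8+6) -> 14; overall: ((((3*(5*b))+b)*((9*(6+a))+((9+z)*(z*8))))*(((1+(a+4))*((2*x)*(y*9)))+((3+(8+6))*9))) -> ((((3*(5*b))+b)*((9*(6+a))+((9+z)*(z*8))))*(((1+(a+4))*((2*x)*(y*9)))+((3+14)*9)))
Step 6: at RRL: (3+14) -> 17; overall: ((((3*(5*b))+b)*((9*(6+a))+((9+z)*(z*8))))*(((1+(a+4))*((2*x)*(y*9)))+((3+14)*9))) -> ((((3*(5*b))+b)*((9*(6+a))+((9+z)*(z*8))))*(((1+(a+4))*((2*x)*(y*9)))+(17*9)))
Step 7: at RR: (17*9) -> 153; overall: ((((3*(5*b))+b)*((9*(6+a))+((9+z)*(z*8))))*(((1+(a+4))*((2*x)*(y*9)))+(17*9))) -> ((((3*(5*b))+b)*((9*(6+a))+((9+z)*(z*8))))*(((1+(a+4))*((2*x)*(y*9)))+153))
Fixed point: ((((3*(5*b))+b)*((9*(6+a))+((9+z)*(z*8))))*(((1+(a+4))*((2*x)*(y*9)))+153))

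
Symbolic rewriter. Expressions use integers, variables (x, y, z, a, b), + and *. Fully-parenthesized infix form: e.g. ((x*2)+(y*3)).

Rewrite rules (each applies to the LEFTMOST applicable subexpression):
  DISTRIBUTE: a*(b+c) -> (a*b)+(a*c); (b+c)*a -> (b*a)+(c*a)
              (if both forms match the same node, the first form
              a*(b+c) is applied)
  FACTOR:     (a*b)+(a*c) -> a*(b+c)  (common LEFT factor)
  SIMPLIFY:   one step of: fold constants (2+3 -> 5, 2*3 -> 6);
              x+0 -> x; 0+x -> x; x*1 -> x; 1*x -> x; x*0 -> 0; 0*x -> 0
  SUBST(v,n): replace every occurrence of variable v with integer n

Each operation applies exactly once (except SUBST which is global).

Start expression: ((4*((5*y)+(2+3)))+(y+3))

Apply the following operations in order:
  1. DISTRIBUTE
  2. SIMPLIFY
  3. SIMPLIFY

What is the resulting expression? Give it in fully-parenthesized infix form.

Start: ((4*((5*y)+(2+3)))+(y+3))
Apply DISTRIBUTE at L (target: (4*((5*y)+(2+3)))): ((4*((5*y)+(2+3)))+(y+3)) -> (((4*(5*y))+(4*(2+3)))+(y+3))
Apply SIMPLIFY at LRR (target: (2+3)): (((4*(5*y))+(4*(2+3)))+(y+3)) -> (((4*(5*y))+(4*5))+(y+3))
Apply SIMPLIFY at LR (target: (4*5)): (((4*(5*y))+(4*5))+(y+3)) -> (((4*(5*y))+20)+(y+3))

Answer: (((4*(5*y))+20)+(y+3))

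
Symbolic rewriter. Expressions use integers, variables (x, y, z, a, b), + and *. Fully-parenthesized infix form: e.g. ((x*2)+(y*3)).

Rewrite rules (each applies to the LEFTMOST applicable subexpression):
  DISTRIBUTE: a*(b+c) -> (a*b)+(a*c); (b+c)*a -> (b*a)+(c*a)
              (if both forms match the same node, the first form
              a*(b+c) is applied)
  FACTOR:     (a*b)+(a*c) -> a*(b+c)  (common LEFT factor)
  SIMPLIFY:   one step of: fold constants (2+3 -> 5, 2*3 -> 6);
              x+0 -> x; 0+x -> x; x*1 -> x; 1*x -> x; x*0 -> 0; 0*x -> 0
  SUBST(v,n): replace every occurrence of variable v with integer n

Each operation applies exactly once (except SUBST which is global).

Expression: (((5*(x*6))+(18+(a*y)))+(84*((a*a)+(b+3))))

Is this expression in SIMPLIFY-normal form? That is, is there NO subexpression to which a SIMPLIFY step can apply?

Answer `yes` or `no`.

Expression: (((5*(x*6))+(18+(a*y)))+(84*((a*a)+(b+3))))
Scanning for simplifiable subexpressions (pre-order)...
  at root: (((5*(x*6))+(18+(a*y)))+(84*((a*a)+(b+3)))) (not simplifiable)
  at L: ((5*(x*6))+(18+(a*y))) (not simplifiable)
  at LL: (5*(x*6)) (not simplifiable)
  at LLR: (x*6) (not simplifiable)
  at LR: (18+(a*y)) (not simplifiable)
  at LRR: (a*y) (not simplifiable)
  at R: (84*((a*a)+(b+3))) (not simplifiable)
  at RR: ((a*a)+(b+3)) (not simplifiable)
  at RRL: (a*a) (not simplifiable)
  at RRR: (b+3) (not simplifiable)
Result: no simplifiable subexpression found -> normal form.

Answer: yes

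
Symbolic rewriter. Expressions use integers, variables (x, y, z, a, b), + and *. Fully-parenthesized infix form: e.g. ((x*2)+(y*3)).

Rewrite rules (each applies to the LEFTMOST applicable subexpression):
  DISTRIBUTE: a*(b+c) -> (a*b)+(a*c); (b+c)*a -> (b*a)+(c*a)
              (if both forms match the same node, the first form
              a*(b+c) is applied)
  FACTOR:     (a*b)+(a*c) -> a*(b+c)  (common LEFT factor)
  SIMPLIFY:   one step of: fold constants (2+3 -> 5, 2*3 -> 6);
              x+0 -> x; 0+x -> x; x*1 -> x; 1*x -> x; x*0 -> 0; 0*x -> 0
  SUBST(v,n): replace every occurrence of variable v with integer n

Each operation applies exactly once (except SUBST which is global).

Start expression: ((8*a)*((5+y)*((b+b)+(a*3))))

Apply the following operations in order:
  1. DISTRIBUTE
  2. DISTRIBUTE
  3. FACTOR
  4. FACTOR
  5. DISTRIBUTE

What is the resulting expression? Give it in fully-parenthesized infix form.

Start: ((8*a)*((5+y)*((b+b)+(a*3))))
Apply DISTRIBUTE at R (target: ((5+y)*((b+b)+(a*3)))): ((8*a)*((5+y)*((b+b)+(a*3)))) -> ((8*a)*(((5+y)*(b+b))+((5+y)*(a*3))))
Apply DISTRIBUTE at root (target: ((8*a)*(((5+y)*(b+b))+((5+y)*(a*3))))): ((8*a)*(((5+y)*(b+b))+((5+y)*(a*3)))) -> (((8*a)*((5+y)*(b+b)))+((8*a)*((5+y)*(a*3))))
Apply FACTOR at root (target: (((8*a)*((5+y)*(b+b)))+((8*a)*((5+y)*(a*3))))): (((8*a)*((5+y)*(b+b)))+((8*a)*((5+y)*(a*3)))) -> ((8*a)*(((5+y)*(b+b))+((5+y)*(a*3))))
Apply FACTOR at R (target: (((5+y)*(b+b))+((5+y)*(a*3)))): ((8*a)*(((5+y)*(b+b))+((5+y)*(a*3)))) -> ((8*a)*((5+y)*((b+b)+(a*3))))
Apply DISTRIBUTE at R (target: ((5+y)*((b+b)+(a*3)))): ((8*a)*((5+y)*((b+b)+(a*3)))) -> ((8*a)*(((5+y)*(b+b))+((5+y)*(a*3))))

Answer: ((8*a)*(((5+y)*(b+b))+((5+y)*(a*3))))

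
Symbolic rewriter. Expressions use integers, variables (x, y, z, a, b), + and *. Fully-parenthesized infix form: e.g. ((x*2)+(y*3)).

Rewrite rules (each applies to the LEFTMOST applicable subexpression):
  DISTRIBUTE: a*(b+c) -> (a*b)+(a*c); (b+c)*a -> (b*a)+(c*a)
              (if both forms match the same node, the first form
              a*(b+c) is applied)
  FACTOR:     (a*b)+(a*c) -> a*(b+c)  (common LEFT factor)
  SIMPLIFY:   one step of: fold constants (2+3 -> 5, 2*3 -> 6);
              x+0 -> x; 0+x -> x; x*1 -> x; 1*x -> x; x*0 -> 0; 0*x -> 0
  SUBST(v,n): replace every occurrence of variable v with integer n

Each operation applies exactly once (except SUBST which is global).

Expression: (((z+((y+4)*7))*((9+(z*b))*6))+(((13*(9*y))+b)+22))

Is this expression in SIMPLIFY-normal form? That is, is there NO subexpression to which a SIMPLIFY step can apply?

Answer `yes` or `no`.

Answer: yes

Derivation:
Expression: (((z+((y+4)*7))*((9+(z*b))*6))+(((13*(9*y))+b)+22))
Scanning for simplifiable subexpressions (pre-order)...
  at root: (((z+((y+4)*7))*((9+(z*b))*6))+(((13*(9*y))+b)+22)) (not simplifiable)
  at L: ((z+((y+4)*7))*((9+(z*b))*6)) (not simplifiable)
  at LL: (z+((y+4)*7)) (not simplifiable)
  at LLR: ((y+4)*7) (not simplifiable)
  at LLRL: (y+4) (not simplifiable)
  at LR: ((9+(z*b))*6) (not simplifiable)
  at LRL: (9+(z*b)) (not simplifiable)
  at LRLR: (z*b) (not simplifiable)
  at R: (((13*(9*y))+b)+22) (not simplifiable)
  at RL: ((13*(9*y))+b) (not simplifiable)
  at RLL: (13*(9*y)) (not simplifiable)
  at RLLR: (9*y) (not simplifiable)
Result: no simplifiable subexpression found -> normal form.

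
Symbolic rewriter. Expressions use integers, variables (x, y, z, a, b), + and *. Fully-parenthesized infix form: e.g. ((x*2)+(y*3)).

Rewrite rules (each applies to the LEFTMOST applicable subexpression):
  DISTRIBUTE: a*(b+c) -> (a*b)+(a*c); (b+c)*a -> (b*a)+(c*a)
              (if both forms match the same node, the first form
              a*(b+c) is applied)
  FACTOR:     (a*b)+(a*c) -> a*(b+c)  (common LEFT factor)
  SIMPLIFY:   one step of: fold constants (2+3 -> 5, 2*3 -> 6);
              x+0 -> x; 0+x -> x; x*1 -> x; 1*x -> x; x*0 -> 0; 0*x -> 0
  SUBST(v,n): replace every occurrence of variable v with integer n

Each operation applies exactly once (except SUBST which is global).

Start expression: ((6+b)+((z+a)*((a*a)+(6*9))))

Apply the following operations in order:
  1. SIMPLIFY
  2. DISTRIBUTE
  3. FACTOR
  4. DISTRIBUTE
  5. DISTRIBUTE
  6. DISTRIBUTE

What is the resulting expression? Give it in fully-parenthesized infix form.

Answer: ((6+b)+(((z*(a*a))+(a*(a*a)))+((z*54)+(a*54))))

Derivation:
Start: ((6+b)+((z+a)*((a*a)+(6*9))))
Apply SIMPLIFY at RRR (target: (6*9)): ((6+b)+((z+a)*((a*a)+(6*9)))) -> ((6+b)+((z+a)*((a*a)+54)))
Apply DISTRIBUTE at R (target: ((z+a)*((a*a)+54))): ((6+b)+((z+a)*((a*a)+54))) -> ((6+b)+(((z+a)*(a*a))+((z+a)*54)))
Apply FACTOR at R (target: (((z+a)*(a*a))+((z+a)*54))): ((6+b)+(((z+a)*(a*a))+((z+a)*54))) -> ((6+b)+((z+a)*((a*a)+54)))
Apply DISTRIBUTE at R (target: ((z+a)*((a*a)+54))): ((6+b)+((z+a)*((a*a)+54))) -> ((6+b)+(((z+a)*(a*a))+((z+a)*54)))
Apply DISTRIBUTE at RL (target: ((z+a)*(a*a))): ((6+b)+(((z+a)*(a*a))+((z+a)*54))) -> ((6+b)+(((z*(a*a))+(a*(a*a)))+((z+a)*54)))
Apply DISTRIBUTE at RR (target: ((z+a)*54)): ((6+b)+(((z*(a*a))+(a*(a*a)))+((z+a)*54))) -> ((6+b)+(((z*(a*a))+(a*(a*a)))+((z*54)+(a*54))))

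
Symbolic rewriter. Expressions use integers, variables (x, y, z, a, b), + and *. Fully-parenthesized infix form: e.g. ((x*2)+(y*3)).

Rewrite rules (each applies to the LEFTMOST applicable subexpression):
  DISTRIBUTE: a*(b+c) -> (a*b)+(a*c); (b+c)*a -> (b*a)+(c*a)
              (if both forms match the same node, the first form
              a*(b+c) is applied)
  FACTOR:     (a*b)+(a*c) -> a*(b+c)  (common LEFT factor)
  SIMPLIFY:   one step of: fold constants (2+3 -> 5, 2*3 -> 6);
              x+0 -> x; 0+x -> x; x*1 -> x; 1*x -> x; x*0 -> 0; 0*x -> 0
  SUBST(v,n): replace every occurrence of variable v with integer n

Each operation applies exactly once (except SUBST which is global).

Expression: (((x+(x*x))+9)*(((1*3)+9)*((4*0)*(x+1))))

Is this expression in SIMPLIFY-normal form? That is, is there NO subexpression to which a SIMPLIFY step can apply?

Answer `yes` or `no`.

Answer: no

Derivation:
Expression: (((x+(x*x))+9)*(((1*3)+9)*((4*0)*(x+1))))
Scanning for simplifiable subexpressions (pre-order)...
  at root: (((x+(x*x))+9)*(((1*3)+9)*((4*0)*(x+1)))) (not simplifiable)
  at L: ((x+(x*x))+9) (not simplifiable)
  at LL: (x+(x*x)) (not simplifiable)
  at LLR: (x*x) (not simplifiable)
  at R: (((1*3)+9)*((4*0)*(x+1))) (not simplifiable)
  at RL: ((1*3)+9) (not simplifiable)
  at RLL: (1*3) (SIMPLIFIABLE)
  at RR: ((4*0)*(x+1)) (not simplifiable)
  at RRL: (4*0) (SIMPLIFIABLE)
  at RRR: (x+1) (not simplifiable)
Found simplifiable subexpr at path RLL: (1*3)
One SIMPLIFY step would give: (((x+(x*x))+9)*((3+9)*((4*0)*(x+1))))
-> NOT in normal form.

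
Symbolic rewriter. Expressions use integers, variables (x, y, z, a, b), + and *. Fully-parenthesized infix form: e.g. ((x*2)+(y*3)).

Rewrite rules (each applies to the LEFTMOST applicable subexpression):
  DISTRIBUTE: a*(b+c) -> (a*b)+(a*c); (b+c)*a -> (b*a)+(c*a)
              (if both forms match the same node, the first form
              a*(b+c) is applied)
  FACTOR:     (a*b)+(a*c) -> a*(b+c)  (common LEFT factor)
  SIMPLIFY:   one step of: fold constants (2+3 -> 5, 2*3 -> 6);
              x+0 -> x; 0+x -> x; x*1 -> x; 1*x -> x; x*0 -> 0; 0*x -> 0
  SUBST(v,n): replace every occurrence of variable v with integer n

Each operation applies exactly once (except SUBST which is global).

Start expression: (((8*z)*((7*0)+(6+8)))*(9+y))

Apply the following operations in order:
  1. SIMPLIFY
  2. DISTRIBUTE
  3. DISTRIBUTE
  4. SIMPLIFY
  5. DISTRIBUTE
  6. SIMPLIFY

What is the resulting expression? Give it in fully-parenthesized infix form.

Start: (((8*z)*((7*0)+(6+8)))*(9+y))
Apply SIMPLIFY at LRL (target: (7*0)): (((8*z)*((7*0)+(6+8)))*(9+y)) -> (((8*z)*(0+(6+8)))*(9+y))
Apply DISTRIBUTE at root (target: (((8*z)*(0+(6+8)))*(9+y))): (((8*z)*(0+(6+8)))*(9+y)) -> ((((8*z)*(0+(6+8)))*9)+(((8*z)*(0+(6+8)))*y))
Apply DISTRIBUTE at LL (target: ((8*z)*(0+(6+8)))): ((((8*z)*(0+(6+8)))*9)+(((8*z)*(0+(6+8)))*y)) -> (((((8*z)*0)+((8*z)*(6+8)))*9)+(((8*z)*(0+(6+8)))*y))
Apply SIMPLIFY at LLL (target: ((8*z)*0)): (((((8*z)*0)+((8*z)*(6+8)))*9)+(((8*z)*(0+(6+8)))*y)) -> (((0+((8*z)*(6+8)))*9)+(((8*z)*(0+(6+8)))*y))
Apply DISTRIBUTE at L (target: ((0+((8*z)*(6+8)))*9)): (((0+((8*z)*(6+8)))*9)+(((8*z)*(0+(6+8)))*y)) -> (((0*9)+(((8*z)*(6+8))*9))+(((8*z)*(0+(6+8)))*y))
Apply SIMPLIFY at LL (target: (0*9)): (((0*9)+(((8*z)*(6+8))*9))+(((8*z)*(0+(6+8)))*y)) -> ((0+(((8*z)*(6+8))*9))+(((8*z)*(0+(6+8)))*y))

Answer: ((0+(((8*z)*(6+8))*9))+(((8*z)*(0+(6+8)))*y))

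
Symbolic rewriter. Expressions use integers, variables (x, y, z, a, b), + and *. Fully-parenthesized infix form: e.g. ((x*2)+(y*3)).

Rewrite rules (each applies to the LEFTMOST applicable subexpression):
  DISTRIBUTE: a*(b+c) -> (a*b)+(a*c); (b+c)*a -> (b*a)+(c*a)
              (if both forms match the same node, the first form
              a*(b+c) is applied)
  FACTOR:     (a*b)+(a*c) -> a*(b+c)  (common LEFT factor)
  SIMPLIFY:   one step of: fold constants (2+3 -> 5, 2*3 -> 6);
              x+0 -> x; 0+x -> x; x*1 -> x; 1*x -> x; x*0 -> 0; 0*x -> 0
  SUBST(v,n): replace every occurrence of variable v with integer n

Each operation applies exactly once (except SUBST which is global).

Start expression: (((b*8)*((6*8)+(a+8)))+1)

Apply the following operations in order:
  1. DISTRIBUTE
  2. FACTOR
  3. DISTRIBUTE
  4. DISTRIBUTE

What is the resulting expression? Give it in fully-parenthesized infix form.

Answer: ((((b*8)*(6*8))+(((b*8)*a)+((b*8)*8)))+1)

Derivation:
Start: (((b*8)*((6*8)+(a+8)))+1)
Apply DISTRIBUTE at L (target: ((b*8)*((6*8)+(a+8)))): (((b*8)*((6*8)+(a+8)))+1) -> ((((b*8)*(6*8))+((b*8)*(a+8)))+1)
Apply FACTOR at L (target: (((b*8)*(6*8))+((b*8)*(a+8)))): ((((b*8)*(6*8))+((b*8)*(a+8)))+1) -> (((b*8)*((6*8)+(a+8)))+1)
Apply DISTRIBUTE at L (target: ((b*8)*((6*8)+(a+8)))): (((b*8)*((6*8)+(a+8)))+1) -> ((((b*8)*(6*8))+((b*8)*(a+8)))+1)
Apply DISTRIBUTE at LR (target: ((b*8)*(a+8))): ((((b*8)*(6*8))+((b*8)*(a+8)))+1) -> ((((b*8)*(6*8))+(((b*8)*a)+((b*8)*8)))+1)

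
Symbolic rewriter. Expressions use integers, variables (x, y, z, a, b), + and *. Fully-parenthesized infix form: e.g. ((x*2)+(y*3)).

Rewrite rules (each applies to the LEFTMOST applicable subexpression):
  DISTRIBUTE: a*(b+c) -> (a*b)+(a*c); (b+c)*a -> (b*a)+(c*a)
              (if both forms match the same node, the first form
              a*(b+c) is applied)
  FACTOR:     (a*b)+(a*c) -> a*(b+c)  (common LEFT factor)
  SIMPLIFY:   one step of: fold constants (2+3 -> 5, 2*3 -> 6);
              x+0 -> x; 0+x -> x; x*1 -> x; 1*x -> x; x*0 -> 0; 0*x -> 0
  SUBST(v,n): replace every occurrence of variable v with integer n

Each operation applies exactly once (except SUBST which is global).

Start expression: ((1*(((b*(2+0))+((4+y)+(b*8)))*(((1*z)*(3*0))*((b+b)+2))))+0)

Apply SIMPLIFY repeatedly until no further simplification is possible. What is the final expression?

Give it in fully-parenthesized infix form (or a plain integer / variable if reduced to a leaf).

Start: ((1*(((b*(2+0))+((4+y)+(b*8)))*(((1*z)*(3*0))*((b+b)+2))))+0)
Step 1: at root: ((1*(((b*(2+0))+((4+y)+(b*8)))*(((1*z)*(3*0))*((b+b)+2))))+0) -> (1*(((b*(2+0))+((4+y)+(b*8)))*(((1*z)*(3*0))*((b+b)+2)))); overall: ((1*(((b*(2+0))+((4+y)+(b*8)))*(((1*z)*(3*0))*((b+b)+2))))+0) -> (1*(((b*(2+0))+((4+y)+(b*8)))*(((1*z)*(3*0))*((b+b)+2))))
Step 2: at root: (1*(((b*(2+0))+((4+y)+(b*8)))*(((1*z)*(3*0))*((b+b)+2)))) -> (((b*(2+0))+((4+y)+(b*8)))*(((1*z)*(3*0))*((b+b)+2))); overall: (1*(((b*(2+0))+((4+y)+(b*8)))*(((1*z)*(3*0))*((b+b)+2)))) -> (((b*(2+0))+((4+y)+(b*8)))*(((1*z)*(3*0))*((b+b)+2)))
Step 3: at LLR: (2+0) -> 2; overall: (((b*(2+0))+((4+y)+(b*8)))*(((1*z)*(3*0))*((b+b)+2))) -> (((b*2)+((4+y)+(b*8)))*(((1*z)*(3*0))*((b+b)+2)))
Step 4: at RLL: (1*z) -> z; overall: (((b*2)+((4+y)+(b*8)))*(((1*z)*(3*0))*((b+b)+2))) -> (((b*2)+((4+y)+(b*8)))*((z*(3*0))*((b+b)+2)))
Step 5: at RLR: (3*0) -> 0; overall: (((b*2)+((4+y)+(b*8)))*((z*(3*0))*((b+b)+2))) -> (((b*2)+((4+y)+(b*8)))*((z*0)*((b+b)+2)))
Step 6: at RL: (z*0) -> 0; overall: (((b*2)+((4+y)+(b*8)))*((z*0)*((b+b)+2))) -> (((b*2)+((4+y)+(b*8)))*(0*((b+b)+2)))
Step 7: at R: (0*((b+b)+2)) -> 0; overall: (((b*2)+((4+y)+(b*8)))*(0*((b+b)+2))) -> (((b*2)+((4+y)+(b*8)))*0)
Step 8: at root: (((b*2)+((4+y)+(b*8)))*0) -> 0; overall: (((b*2)+((4+y)+(b*8)))*0) -> 0
Fixed point: 0

Answer: 0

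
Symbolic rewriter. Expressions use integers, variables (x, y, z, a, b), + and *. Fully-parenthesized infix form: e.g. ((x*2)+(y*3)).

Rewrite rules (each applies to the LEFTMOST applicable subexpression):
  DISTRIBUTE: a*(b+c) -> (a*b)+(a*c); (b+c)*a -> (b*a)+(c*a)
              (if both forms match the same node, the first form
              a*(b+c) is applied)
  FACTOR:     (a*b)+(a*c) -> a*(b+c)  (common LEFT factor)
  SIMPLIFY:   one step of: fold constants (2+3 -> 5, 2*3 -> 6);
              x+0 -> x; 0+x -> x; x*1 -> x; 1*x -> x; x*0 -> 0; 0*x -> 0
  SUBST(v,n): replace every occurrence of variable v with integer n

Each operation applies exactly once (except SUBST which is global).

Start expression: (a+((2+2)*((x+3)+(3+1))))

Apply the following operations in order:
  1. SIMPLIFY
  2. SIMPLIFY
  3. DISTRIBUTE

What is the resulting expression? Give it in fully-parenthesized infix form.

Start: (a+((2+2)*((x+3)+(3+1))))
Apply SIMPLIFY at RL (target: (2+2)): (a+((2+2)*((x+3)+(3+1)))) -> (a+(4*((x+3)+(3+1))))
Apply SIMPLIFY at RRR (target: (3+1)): (a+(4*((x+3)+(3+1)))) -> (a+(4*((x+3)+4)))
Apply DISTRIBUTE at R (target: (4*((x+3)+4))): (a+(4*((x+3)+4))) -> (a+((4*(x+3))+(4*4)))

Answer: (a+((4*(x+3))+(4*4)))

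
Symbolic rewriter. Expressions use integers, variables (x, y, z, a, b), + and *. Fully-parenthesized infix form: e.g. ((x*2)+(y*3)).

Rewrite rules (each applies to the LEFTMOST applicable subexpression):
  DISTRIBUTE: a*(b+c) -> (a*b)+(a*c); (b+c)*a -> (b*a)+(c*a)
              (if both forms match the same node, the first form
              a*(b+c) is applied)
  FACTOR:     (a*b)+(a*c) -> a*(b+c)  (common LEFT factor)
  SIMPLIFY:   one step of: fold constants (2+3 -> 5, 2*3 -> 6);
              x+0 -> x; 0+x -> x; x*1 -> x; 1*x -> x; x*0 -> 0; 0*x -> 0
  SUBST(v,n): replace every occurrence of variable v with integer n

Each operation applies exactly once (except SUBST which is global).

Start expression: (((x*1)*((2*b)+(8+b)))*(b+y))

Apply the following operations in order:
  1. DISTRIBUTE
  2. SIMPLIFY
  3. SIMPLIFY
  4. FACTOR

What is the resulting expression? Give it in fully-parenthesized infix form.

Start: (((x*1)*((2*b)+(8+b)))*(b+y))
Apply DISTRIBUTE at root (target: (((x*1)*((2*b)+(8+b)))*(b+y))): (((x*1)*((2*b)+(8+b)))*(b+y)) -> ((((x*1)*((2*b)+(8+b)))*b)+(((x*1)*((2*b)+(8+b)))*y))
Apply SIMPLIFY at LLL (target: (x*1)): ((((x*1)*((2*b)+(8+b)))*b)+(((x*1)*((2*b)+(8+b)))*y)) -> (((x*((2*b)+(8+b)))*b)+(((x*1)*((2*b)+(8+b)))*y))
Apply SIMPLIFY at RLL (target: (x*1)): (((x*((2*b)+(8+b)))*b)+(((x*1)*((2*b)+(8+b)))*y)) -> (((x*((2*b)+(8+b)))*b)+((x*((2*b)+(8+b)))*y))
Apply FACTOR at root (target: (((x*((2*b)+(8+b)))*b)+((x*((2*b)+(8+b)))*y))): (((x*((2*b)+(8+b)))*b)+((x*((2*b)+(8+b)))*y)) -> ((x*((2*b)+(8+b)))*(b+y))

Answer: ((x*((2*b)+(8+b)))*(b+y))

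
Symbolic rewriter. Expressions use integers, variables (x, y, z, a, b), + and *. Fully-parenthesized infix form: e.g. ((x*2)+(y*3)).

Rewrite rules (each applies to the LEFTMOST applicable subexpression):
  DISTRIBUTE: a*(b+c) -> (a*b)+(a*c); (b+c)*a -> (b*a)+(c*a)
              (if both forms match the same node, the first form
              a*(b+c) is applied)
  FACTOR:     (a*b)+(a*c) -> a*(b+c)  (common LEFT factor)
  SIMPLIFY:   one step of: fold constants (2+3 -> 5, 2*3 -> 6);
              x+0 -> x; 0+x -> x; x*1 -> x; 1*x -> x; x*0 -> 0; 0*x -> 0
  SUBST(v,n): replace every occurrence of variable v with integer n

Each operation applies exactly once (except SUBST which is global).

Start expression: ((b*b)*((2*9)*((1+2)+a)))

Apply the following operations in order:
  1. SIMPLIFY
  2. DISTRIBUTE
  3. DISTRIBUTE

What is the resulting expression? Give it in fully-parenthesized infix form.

Answer: (((b*b)*(18*(1+2)))+((b*b)*(18*a)))

Derivation:
Start: ((b*b)*((2*9)*((1+2)+a)))
Apply SIMPLIFY at RL (target: (2*9)): ((b*b)*((2*9)*((1+2)+a))) -> ((b*b)*(18*((1+2)+a)))
Apply DISTRIBUTE at R (target: (18*((1+2)+a))): ((b*b)*(18*((1+2)+a))) -> ((b*b)*((18*(1+2))+(18*a)))
Apply DISTRIBUTE at root (target: ((b*b)*((18*(1+2))+(18*a)))): ((b*b)*((18*(1+2))+(18*a))) -> (((b*b)*(18*(1+2)))+((b*b)*(18*a)))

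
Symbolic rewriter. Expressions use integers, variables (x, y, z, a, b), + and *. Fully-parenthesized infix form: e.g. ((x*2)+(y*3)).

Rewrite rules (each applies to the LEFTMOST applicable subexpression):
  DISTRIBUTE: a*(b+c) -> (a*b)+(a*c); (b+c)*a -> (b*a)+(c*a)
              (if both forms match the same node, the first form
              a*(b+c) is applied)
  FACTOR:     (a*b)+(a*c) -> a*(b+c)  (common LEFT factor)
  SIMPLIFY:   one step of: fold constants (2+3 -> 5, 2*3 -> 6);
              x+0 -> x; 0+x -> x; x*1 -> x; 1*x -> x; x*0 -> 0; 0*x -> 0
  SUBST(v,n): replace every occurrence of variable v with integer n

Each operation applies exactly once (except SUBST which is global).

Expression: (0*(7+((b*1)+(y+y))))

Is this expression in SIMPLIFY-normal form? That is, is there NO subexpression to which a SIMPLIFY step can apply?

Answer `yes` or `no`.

Expression: (0*(7+((b*1)+(y+y))))
Scanning for simplifiable subexpressions (pre-order)...
  at root: (0*(7+((b*1)+(y+y)))) (SIMPLIFIABLE)
  at R: (7+((b*1)+(y+y))) (not simplifiable)
  at RR: ((b*1)+(y+y)) (not simplifiable)
  at RRL: (b*1) (SIMPLIFIABLE)
  at RRR: (y+y) (not simplifiable)
Found simplifiable subexpr at path root: (0*(7+((b*1)+(y+y))))
One SIMPLIFY step would give: 0
-> NOT in normal form.

Answer: no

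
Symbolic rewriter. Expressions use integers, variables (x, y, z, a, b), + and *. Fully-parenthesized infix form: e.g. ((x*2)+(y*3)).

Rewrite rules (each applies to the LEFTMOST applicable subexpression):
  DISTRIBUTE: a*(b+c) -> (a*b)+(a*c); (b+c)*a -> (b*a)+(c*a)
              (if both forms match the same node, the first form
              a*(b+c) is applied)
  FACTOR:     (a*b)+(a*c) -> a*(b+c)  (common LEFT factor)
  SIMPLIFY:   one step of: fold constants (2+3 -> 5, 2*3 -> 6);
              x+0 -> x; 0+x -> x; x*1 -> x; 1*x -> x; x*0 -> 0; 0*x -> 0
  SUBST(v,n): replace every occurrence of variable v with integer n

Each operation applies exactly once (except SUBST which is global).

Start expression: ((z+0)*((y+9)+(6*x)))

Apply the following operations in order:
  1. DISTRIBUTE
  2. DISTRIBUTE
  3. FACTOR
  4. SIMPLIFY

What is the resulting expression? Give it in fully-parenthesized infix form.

Answer: ((z*(y+9))+((z+0)*(6*x)))

Derivation:
Start: ((z+0)*((y+9)+(6*x)))
Apply DISTRIBUTE at root (target: ((z+0)*((y+9)+(6*x)))): ((z+0)*((y+9)+(6*x))) -> (((z+0)*(y+9))+((z+0)*(6*x)))
Apply DISTRIBUTE at L (target: ((z+0)*(y+9))): (((z+0)*(y+9))+((z+0)*(6*x))) -> ((((z+0)*y)+((z+0)*9))+((z+0)*(6*x)))
Apply FACTOR at L (target: (((z+0)*y)+((z+0)*9))): ((((z+0)*y)+((z+0)*9))+((z+0)*(6*x))) -> (((z+0)*(y+9))+((z+0)*(6*x)))
Apply SIMPLIFY at LL (target: (z+0)): (((z+0)*(y+9))+((z+0)*(6*x))) -> ((z*(y+9))+((z+0)*(6*x)))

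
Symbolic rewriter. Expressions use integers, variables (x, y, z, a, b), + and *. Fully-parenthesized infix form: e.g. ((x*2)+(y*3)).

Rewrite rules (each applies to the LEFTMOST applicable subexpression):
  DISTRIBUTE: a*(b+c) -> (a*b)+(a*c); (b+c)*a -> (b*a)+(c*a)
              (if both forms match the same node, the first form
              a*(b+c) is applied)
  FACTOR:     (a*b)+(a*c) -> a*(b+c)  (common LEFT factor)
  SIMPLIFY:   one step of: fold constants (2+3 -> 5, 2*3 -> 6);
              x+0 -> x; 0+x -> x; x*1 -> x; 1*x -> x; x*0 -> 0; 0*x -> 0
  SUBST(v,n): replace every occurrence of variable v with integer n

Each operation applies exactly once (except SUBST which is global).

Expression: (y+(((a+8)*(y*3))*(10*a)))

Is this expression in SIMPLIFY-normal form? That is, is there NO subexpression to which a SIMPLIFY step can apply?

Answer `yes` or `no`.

Answer: yes

Derivation:
Expression: (y+(((a+8)*(y*3))*(10*a)))
Scanning for simplifiable subexpressions (pre-order)...
  at root: (y+(((a+8)*(y*3))*(10*a))) (not simplifiable)
  at R: (((a+8)*(y*3))*(10*a)) (not simplifiable)
  at RL: ((a+8)*(y*3)) (not simplifiable)
  at RLL: (a+8) (not simplifiable)
  at RLR: (y*3) (not simplifiable)
  at RR: (10*a) (not simplifiable)
Result: no simplifiable subexpression found -> normal form.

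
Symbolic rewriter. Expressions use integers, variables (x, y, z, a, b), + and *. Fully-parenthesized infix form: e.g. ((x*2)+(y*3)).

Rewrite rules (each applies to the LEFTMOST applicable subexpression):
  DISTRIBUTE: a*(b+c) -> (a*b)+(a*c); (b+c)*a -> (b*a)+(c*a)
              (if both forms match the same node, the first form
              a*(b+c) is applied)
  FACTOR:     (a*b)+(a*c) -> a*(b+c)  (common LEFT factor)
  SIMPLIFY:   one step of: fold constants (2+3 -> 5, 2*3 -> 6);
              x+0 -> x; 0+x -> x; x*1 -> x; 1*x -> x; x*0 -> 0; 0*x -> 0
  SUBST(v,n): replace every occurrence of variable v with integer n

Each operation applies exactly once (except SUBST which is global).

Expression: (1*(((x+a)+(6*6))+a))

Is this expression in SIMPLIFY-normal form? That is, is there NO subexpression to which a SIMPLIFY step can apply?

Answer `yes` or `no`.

Expression: (1*(((x+a)+(6*6))+a))
Scanning for simplifiable subexpressions (pre-order)...
  at root: (1*(((x+a)+(6*6))+a)) (SIMPLIFIABLE)
  at R: (((x+a)+(6*6))+a) (not simplifiable)
  at RL: ((x+a)+(6*6)) (not simplifiable)
  at RLL: (x+a) (not simplifiable)
  at RLR: (6*6) (SIMPLIFIABLE)
Found simplifiable subexpr at path root: (1*(((x+a)+(6*6))+a))
One SIMPLIFY step would give: (((x+a)+(6*6))+a)
-> NOT in normal form.

Answer: no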